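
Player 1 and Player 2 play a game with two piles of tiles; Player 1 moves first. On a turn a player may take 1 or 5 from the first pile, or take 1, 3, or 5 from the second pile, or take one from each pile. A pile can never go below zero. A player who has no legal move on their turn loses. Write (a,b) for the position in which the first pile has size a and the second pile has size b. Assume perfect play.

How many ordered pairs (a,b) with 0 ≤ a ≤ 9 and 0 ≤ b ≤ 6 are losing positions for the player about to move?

20

Positions with no move are L. A position that does have a move is losing for the player to move precisely when every available move leads to a winning position for the opponent. Fill in the labels:
Every move lowers a or b (never raises either), so fill the grid row by row in increasing a, and left to right within a row: each cell's successors are then already labelled.
      b=0  b=1  b=2  b=3  b=4  b=5  b=6
a=0:    L    W    L    W    L    W    L
a=1:    W    W    W    W    W    W    W
a=2:    L    W    L    W    L    W    L
a=3:    W    W    W    W    W    W    W
a=4:    L    W    L    W    L    W    L
a=5:    W    W    W    W    W    W    W
a=6:    L    W    L    W    L    W    L
a=7:    W    W    W    W    W    W    W
a=8:    L    W    L    W    L    W    L
a=9:    W    W    W    W    W    W    W
Cells with no legal move (terminal, hence L): (0,0).
The remaining L cells, each justified by listing all of its moves:
(0,2): L (sole option (0,1)(W) is W)
(0,4): L (options (0,3)(W), (0,1)(W) are all W)
(0,6): L (options (0,5)(W), (0,3)(W), (0,1)(W) are all W)
(2,0): L (sole option (1,0)(W) is W)
(2,2): L (options (1,2)(W), (2,1)(W), (1,1)(W) are all W)
(2,4): L (options (1,4)(W), (2,3)(W), (2,1)(W), (1,3)(W) are all W)
(2,6): L (options (1,6)(W), (2,5)(W), (2,3)(W), (2,1)(W), (1,5)(W) are all W)
(4,0): L (sole option (3,0)(W) is W)
(4,2): L (options (3,2)(W), (4,1)(W), (3,1)(W) are all W)
(4,4): L (options (3,4)(W), (4,3)(W), (4,1)(W), (3,3)(W) are all W)
(4,6): L (options (3,6)(W), (4,5)(W), (4,3)(W), (4,1)(W), (3,5)(W) are all W)
(6,0): L (options (5,0)(W), (1,0)(W) are all W)
(6,2): L (options (5,2)(W), (1,2)(W), (6,1)(W), (5,1)(W) are all W)
(6,4): L (options (5,4)(W), (1,4)(W), (6,3)(W), (6,1)(W), (5,3)(W) are all W)
(6,6): L (options (5,6)(W), (1,6)(W), (6,5)(W), (6,3)(W), (6,1)(W), (5,5)(W) are all W)
(8,0): L (options (7,0)(W), (3,0)(W) are all W)
(8,2): L (options (7,2)(W), (3,2)(W), (8,1)(W), (7,1)(W) are all W)
(8,4): L (options (7,4)(W), (3,4)(W), (8,3)(W), (8,1)(W), (7,3)(W) are all W)
(8,6): L (options (7,6)(W), (3,6)(W), (8,5)(W), (8,3)(W), (8,1)(W), (7,5)(W) are all W)
Every other cell has at least one move into one of the L cells above, so it is W.
L cells per row: a=0: 4, a=1: 0, a=2: 4, a=3: 0, a=4: 4, a=5: 0, a=6: 4, a=7: 0, a=8: 4, a=9: 0; total 20.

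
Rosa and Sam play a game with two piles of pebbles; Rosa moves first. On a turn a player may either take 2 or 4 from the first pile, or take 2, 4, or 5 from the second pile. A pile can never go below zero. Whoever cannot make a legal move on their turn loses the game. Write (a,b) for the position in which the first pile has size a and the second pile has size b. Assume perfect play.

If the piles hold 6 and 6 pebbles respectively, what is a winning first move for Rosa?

Move to (6,1).

Positions with no move are L. A position that does have a move is losing for the player to move precisely when every available move leads to a winning position for the opponent. Fill in the labels:
No move ever increases a pile, so every position that can arise here has a ≤ 6 and b ≤ 6; it is enough to label the cells with 0 ≤ a ≤ 6 and 0 ≤ b ≤ 6.
Every move lowers a or b (never raises either), so fill the grid row by row in increasing a, and left to right within a row: each cell's successors are then already labelled.
      b=0  b=1  b=2  b=3  b=4  b=5  b=6
a=0:    L    L    W    W    W    W    W
a=1:    L    L    W    W    W    W    W
a=2:    W    W    L    L    W    W    W
a=3:    W    W    L    L    W    W    W
a=4:    W    W    W    W    L    L    W
a=5:    W    W    W    W    L    L    W
a=6:    L    L    W    W    W    W    W
Cells with no legal move (terminal, hence L): (0,0), (0,1), (1,0), (1,1).
The remaining L cells, each justified by listing all of its moves:
(2,2): →(0,2)(W), (2,0)(W) — all W, so L
(2,3): →(0,3)(W), (2,1)(W) — all W, so L
(3,2): →(1,2)(W), (3,0)(W) — all W, so L
(3,3): →(1,3)(W), (3,1)(W) — all W, so L
(4,4): →(2,4)(W), (0,4)(W), (4,2)(W), (4,0)(W) — all W, so L
(4,5): →(2,5)(W), (0,5)(W), (4,3)(W), (4,1)(W), (4,0)(W) — all W, so L
(5,4): →(3,4)(W), (1,4)(W), (5,2)(W), (5,0)(W) — all W, so L
(5,5): →(3,5)(W), (1,5)(W), (5,3)(W), (5,1)(W), (5,0)(W) — all W, so L
(6,0): →(4,0)(W), (2,0)(W) — all W, so L
(6,1): →(4,1)(W), (2,1)(W) — all W, so L
Every other cell has at least one move into one of the L cells above, so it is W.
From (6,6), the L positions reachable in one move are: (6,1).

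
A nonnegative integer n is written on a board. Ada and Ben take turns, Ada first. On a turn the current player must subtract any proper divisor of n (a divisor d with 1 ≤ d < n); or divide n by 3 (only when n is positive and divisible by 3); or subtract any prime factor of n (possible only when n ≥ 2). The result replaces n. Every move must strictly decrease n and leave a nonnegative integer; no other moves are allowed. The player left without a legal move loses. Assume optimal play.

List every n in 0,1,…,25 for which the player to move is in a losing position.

0, 1, 4, 9, 14, 20

Compute win/loss labels from the base case upward. A position with no move is L. Any other position is W if it can reach an L in one move, else L.
n=0: no move → L
n=1: no move → L
n=2: can move to 0, which is L ⇒ W
n=3: can move to 0, which is L ⇒ W
n=4: moves to 2(W), 3(W); every one is W ⇒ L
n=5: can move to 0, which is L ⇒ W
n=6: can move to 4, which is L ⇒ W
n=7: can move to 0, which is L ⇒ W
n=8: can move to 4, which is L ⇒ W
n=9: moves to 3(W), 6(W), 8(W); every one is W ⇒ L
n=10: can move to 9, which is L ⇒ W
n=11: can move to 0, which is L ⇒ W
n=12: can move to 4, which is L ⇒ W
n=13: can move to 0, which is L ⇒ W
n=14: moves to 7(W), 12(W), 13(W); every one is W ⇒ L
n=15: can move to 14, which is L ⇒ W
n=16: can move to 14, which is L ⇒ W
n=17: can move to 0, which is L ⇒ W
n=18: can move to 9, which is L ⇒ W
n=19: can move to 0, which is L ⇒ W
n=20: moves to 10(W), 15(W), 16(W), 18(W), 19(W); every one is W ⇒ L
n=21: can move to 14, which is L ⇒ W
n=22: can move to 20, which is L ⇒ W
n=23: can move to 0, which is L ⇒ W
n=24: can move to 20, which is L ⇒ W
n=25: can move to 20, which is L ⇒ W
Reading off the rows marked L gives the requested list; there are 6 such values of n.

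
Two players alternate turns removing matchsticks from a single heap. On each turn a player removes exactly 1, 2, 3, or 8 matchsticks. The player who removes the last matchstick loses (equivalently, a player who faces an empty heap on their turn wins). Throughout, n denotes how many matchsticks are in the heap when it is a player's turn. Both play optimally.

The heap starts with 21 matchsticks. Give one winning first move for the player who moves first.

Use the standard recursion: the mover wins at a terminal position; elsewhere, the mover wins exactly when some move hands the opponent an L position.
n=0: no move; the opponent has just taken the last matchstick and therefore loses → W
n=1: →0(W) only, which is W, so L
n=2: →1(L), so W
n=3: →1(L), so W
n=4: →1(L), so W
n=5: →4(W), 3(W), 2(W) — all W, so L
n=6: →5(L), so W
n=7: →5(L), so W
n=8: →5(L), so W
n=9: →1(L), so W
n=10: →9(W), 8(W), 7(W), 2(W) — all W, so L
n=11: →10(L), so W
n=12: →10(L), so W
n=13: →10(L), so W
n=14: →13(W), 12(W), 11(W), 6(W) — all W, so L
n=15: →14(L), so W
n=16: →14(L), so W
n=17: →14(L), so W
n=18: →10(L), so W
n=19: →18(W), 17(W), 16(W), 11(W) — all W, so L
n=20: →19(L), so W
n=21: →19(L), so W
From 21, the L positions reachable in one move are: 19.

Remove 2, leaving 19.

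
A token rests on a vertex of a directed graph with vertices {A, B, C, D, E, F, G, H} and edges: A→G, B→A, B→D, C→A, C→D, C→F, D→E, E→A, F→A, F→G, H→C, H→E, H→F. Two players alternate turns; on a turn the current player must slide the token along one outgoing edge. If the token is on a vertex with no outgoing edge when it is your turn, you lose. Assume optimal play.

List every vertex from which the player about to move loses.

Compute win/loss labels from the base case upward. A position with no move is L. Any other position is W if it can reach an L in one move, else L.
Every edge goes from a vertex to one that appears earlier in the order G, A, E, F, D, C, H, B, so processing vertices in that order labels each vertex after all of its successors.
G: no outgoing edge → L
A: →G(L), so W
E: →A(W) only, which is W, so L
F: →G(L), so W
D: →E(L), so W
C: →D(W), F(W), A(W) — all W, so L
H: →C(L), so W
B: →D(W), A(W) — all W, so L
Reading off the rows marked L gives the requested list; there are 4 such vertices.

B, C, E, G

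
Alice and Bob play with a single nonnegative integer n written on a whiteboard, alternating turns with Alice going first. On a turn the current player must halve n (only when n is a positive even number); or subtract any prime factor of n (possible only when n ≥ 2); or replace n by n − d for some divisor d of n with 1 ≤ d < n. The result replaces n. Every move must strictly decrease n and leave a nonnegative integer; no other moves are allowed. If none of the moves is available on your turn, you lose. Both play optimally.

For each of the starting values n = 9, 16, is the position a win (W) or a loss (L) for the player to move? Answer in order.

9: L, 16: W

Work bottom-up. With no move the player to move loses. Otherwise the position is W if at least one move leads to an L position for the opponent, and L if every move leads to a W.
n=0: no move → L
n=1: no move → L
n=2: →0(L), so W
n=3: →0(L), so W
n=4: →2(W), 3(W) — all W, so L
n=5: →0(L), so W
n=6: →4(L), so W
n=7: →0(L), so W
n=8: →4(L), so W
n=9: →6(W), 8(W) — all W, so L
n=10: →9(L), so W
n=11: →0(L), so W
n=12: →9(L), so W
n=13: →0(L), so W
n=14: →7(W), 12(W), 13(W) — all W, so L
n=15: →14(L), so W
n=16: →14(L), so W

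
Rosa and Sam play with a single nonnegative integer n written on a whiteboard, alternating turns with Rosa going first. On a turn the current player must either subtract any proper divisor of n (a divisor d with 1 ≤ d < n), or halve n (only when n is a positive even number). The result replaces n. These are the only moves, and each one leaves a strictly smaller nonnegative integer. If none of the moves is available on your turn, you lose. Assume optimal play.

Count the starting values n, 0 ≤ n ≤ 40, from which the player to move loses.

Classify positions by backward induction: terminal positions (no move available) are L. From any other position, the mover wins iff some move reaches an L.
n=0: no move → L
n=1: no move → L
n=2: W (go to 1, an L position)
n=3: L (sole option 2(W) is W)
n=4: W (go to 3, an L position)
n=5: L (sole option 4(W) is W)
n=6: W (go to 3, an L position)
n=7: L (sole option 6(W) is W)
n=8: W (go to 7, an L position)
n=9: L (options 6(W), 8(W) are all W)
n=10: W (go to 5, an L position)
n=11: L (sole option 10(W) is W)
n=12: W (go to 9, an L position)
n=13: L (sole option 12(W) is W)
n=14: W (go to 7, an L position)
n=15: L (options 10(W), 12(W), 14(W) are all W)
n=16: W (go to 15, an L position)
n=17: L (sole option 16(W) is W)
n=18: W (go to 9, an L position)
n=19: L (sole option 18(W) is W)
n=20: W (go to 15, an L position)
n=21: L (options 14(W), 18(W), 20(W) are all W)
n=22: W (go to 11, an L position)
n=23: L (sole option 22(W) is W)
n=24: W (go to 21, an L position)
n=25: L (options 20(W), 24(W) are all W)
n=26: W (go to 13, an L position)
n=27: L (options 18(W), 24(W), 26(W) are all W)
n=28: W (go to 21, an L position)
n=29: L (sole option 28(W) is W)
n=30: W (go to 15, an L position)
n=31: L (sole option 30(W) is W)
n=32: W (go to 31, an L position)
n=33: L (options 22(W), 30(W), 32(W) are all W)
n=34: W (go to 17, an L position)
n=35: L (options 28(W), 30(W), 34(W) are all W)
n=36: W (go to 27, an L position)
n=37: L (sole option 36(W) is W)
n=38: W (go to 19, an L position)
n=39: L (options 26(W), 36(W), 38(W) are all W)
n=40: W (go to 35, an L position)
L entries with 0 ≤ n ≤ 40: n = 0, 1, 3, 5, 7, 9, 11, 13, 15, 17, 19, 21, 23, 25, 27, 29, 31, 33, 35, 37, 39; that makes 21.

21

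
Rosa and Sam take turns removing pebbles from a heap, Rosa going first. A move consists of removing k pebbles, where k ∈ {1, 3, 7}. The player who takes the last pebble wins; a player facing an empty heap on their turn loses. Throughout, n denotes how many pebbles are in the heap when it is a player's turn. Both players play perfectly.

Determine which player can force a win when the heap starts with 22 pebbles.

Sam wins.

Use the standard recursion: the mover loses at a terminal position; elsewhere, the mover wins exactly when some move hands the opponent an L position.
n=0: no move → L
n=1: W (go to 0, an L position)
n=2: L (sole option 1(W) is W)
n=3: W (go to 2, an L position)
n=4: L (options 3(W), 1(W) are all W)
n=5: W (go to 4, an L position)
n=6: L (options 5(W), 3(W) are all W)
n=7: W (go to 6, an L position)
n=8: L (options 7(W), 5(W), 1(W) are all W)
n=9: W (go to 8, an L position)
n=10: L (options 9(W), 7(W), 3(W) are all W)
n=11: W (go to 10, an L position)
n=12: L (options 11(W), 9(W), 5(W) are all W)
n=13: W (go to 12, an L position)
n=14: L (options 13(W), 11(W), 7(W) are all W)
n=15: W (go to 14, an L position)
n=16: L (options 15(W), 13(W), 9(W) are all W)
n=17: W (go to 16, an L position)
n=18: L (options 17(W), 15(W), 11(W) are all W)
n=19: W (go to 18, an L position)
n=20: L (options 19(W), 17(W), 13(W) are all W)
n=21: W (go to 20, an L position)
n=22: L (options 21(W), 19(W), 15(W) are all W)
The starting position 22 is L: whatever Rosa does, the opponent receives a W position.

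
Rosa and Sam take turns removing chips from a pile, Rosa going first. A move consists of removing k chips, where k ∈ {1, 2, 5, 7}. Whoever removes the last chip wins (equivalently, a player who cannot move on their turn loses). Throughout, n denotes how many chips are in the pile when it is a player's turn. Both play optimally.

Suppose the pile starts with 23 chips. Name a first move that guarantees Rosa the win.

Compute win/loss labels from the base case upward. A position with no move is L. Any other position is W if it can reach an L in one move, else L.
n=0: no move → L
n=1: W (go to 0, an L position)
n=2: W (go to 0, an L position)
n=3: L (options 2(W), 1(W) are all W)
n=4: W (go to 3, an L position)
n=5: W (go to 3, an L position)
n=6: L (options 5(W), 4(W), 1(W) are all W)
n=7: W (go to 6, an L position)
n=8: W (go to 6, an L position)
n=9: L (options 8(W), 7(W), 4(W), 2(W) are all W)
n=10: W (go to 9, an L position)
n=11: W (go to 9, an L position)
n=12: L (options 11(W), 10(W), 7(W), 5(W) are all W)
n=13: W (go to 12, an L position)
n=14: W (go to 12, an L position)
n=15: L (options 14(W), 13(W), 10(W), 8(W) are all W)
n=16: W (go to 15, an L position)
n=17: W (go to 15, an L position)
n=18: L (options 17(W), 16(W), 13(W), 11(W) are all W)
n=19: W (go to 18, an L position)
n=20: W (go to 18, an L position)
n=21: L (options 20(W), 19(W), 16(W), 14(W) are all W)
n=22: W (go to 21, an L position)
n=23: W (go to 21, an L position)
From 23, the L positions reachable in one move are: 21, 18. Any move reaching one of these is winning.

Remove 2, leaving 21.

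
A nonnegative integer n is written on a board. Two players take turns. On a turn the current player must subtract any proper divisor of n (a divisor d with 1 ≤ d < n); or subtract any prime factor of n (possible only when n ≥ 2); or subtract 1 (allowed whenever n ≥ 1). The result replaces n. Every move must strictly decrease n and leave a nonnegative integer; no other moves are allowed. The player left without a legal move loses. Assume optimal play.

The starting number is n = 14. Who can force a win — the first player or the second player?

The second player wins.

Classify positions by backward induction: terminal positions (no move available) are L. From any other position, the mover wins iff some move reaches an L.
n=0: no move → L
n=1: reaches L-position 0 → W
n=2: reaches L-position 0 → W
n=3: reaches L-position 0 → W
n=4: only reaches 2(W), 3(W), all W → L
n=5: reaches L-position 0 → W
n=6: reaches L-position 4 → W
n=7: reaches L-position 0 → W
n=8: reaches L-position 4 → W
n=9: only reaches 6(W), 8(W), all W → L
n=10: reaches L-position 9 → W
n=11: reaches L-position 0 → W
n=12: reaches L-position 9 → W
n=13: reaches L-position 0 → W
n=14: only reaches 7(W), 12(W), 13(W), all W → L
The starting position 14 is L: whatever the player to move does, the opponent receives a W position.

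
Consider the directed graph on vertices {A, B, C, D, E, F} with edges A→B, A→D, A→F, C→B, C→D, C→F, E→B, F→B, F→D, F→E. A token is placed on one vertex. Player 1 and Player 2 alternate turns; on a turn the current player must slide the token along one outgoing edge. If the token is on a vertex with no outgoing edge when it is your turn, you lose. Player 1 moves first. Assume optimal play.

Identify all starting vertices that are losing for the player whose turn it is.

B, D

Work bottom-up. With no move the player to move loses. Otherwise the position is W if at least one move leads to an L position for the opponent, and L if every move leads to a W.
Every edge goes from a vertex to one that appears earlier in the order D, B, E, F, A, C, so processing vertices in that order labels each vertex after all of its successors.
D: no outgoing edge → L
B: no outgoing edge → L
E: W (go to B, an L position)
F: W (go to B, an L position)
A: W (go to B, an L position)
C: W (go to B, an L position)
The losing starting vertices are exactly the entries labelled L in this table (2 of them).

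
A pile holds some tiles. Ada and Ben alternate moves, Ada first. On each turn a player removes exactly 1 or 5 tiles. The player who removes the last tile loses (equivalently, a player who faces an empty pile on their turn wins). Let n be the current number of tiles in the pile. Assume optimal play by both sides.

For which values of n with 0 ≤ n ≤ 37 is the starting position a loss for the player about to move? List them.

1, 3, 5, 7, 9, 11, 13, 15, 17, 19, 21, 23, 25, 27, 29, 31, 33, 35, 37

Classify positions by backward induction: terminal positions (no move available) are W. From any other position, the mover wins iff some move reaches an L.
n=0: no move; the opponent has just taken the last tile and therefore loses → W
n=1: only reaches 0(W), which is W → L
n=2: reaches L-position 1 → W
n=3: only reaches 2(W), which is W → L
n=4: reaches L-position 3 → W
n=5: only reaches 4(W), 0(W), all W → L
n=6: reaches L-position 5 → W
n=7: only reaches 6(W), 2(W), all W → L
n=8: reaches L-position 7 → W
n=9: only reaches 8(W), 4(W), all W → L
n=10: reaches L-position 9 → W
n=11: only reaches 10(W), 6(W), all W → L
n=12: reaches L-position 11 → W
n=13: only reaches 12(W), 8(W), all W → L
n=14: reaches L-position 13 → W
n=15: only reaches 14(W), 10(W), all W → L
n=16: reaches L-position 15 → W
n=17: only reaches 16(W), 12(W), all W → L
n=18: reaches L-position 17 → W
n=19: only reaches 18(W), 14(W), all W → L
n=20: reaches L-position 19 → W
n=21: only reaches 20(W), 16(W), all W → L
n=22: reaches L-position 21 → W
n=23: only reaches 22(W), 18(W), all W → L
n=24: reaches L-position 23 → W
n=25: only reaches 24(W), 20(W), all W → L
n=26: reaches L-position 25 → W
n=27: only reaches 26(W), 22(W), all W → L
n=28: reaches L-position 27 → W
n=29: only reaches 28(W), 24(W), all W → L
n=30: reaches L-position 29 → W
n=31: only reaches 30(W), 26(W), all W → L
n=32: reaches L-position 31 → W
n=33: only reaches 32(W), 28(W), all W → L
n=34: reaches L-position 33 → W
n=35: only reaches 34(W), 30(W), all W → L
n=36: reaches L-position 35 → W
n=37: only reaches 36(W), 32(W), all W → L
Reading off the rows marked L gives the requested list; there are 19 such values of n.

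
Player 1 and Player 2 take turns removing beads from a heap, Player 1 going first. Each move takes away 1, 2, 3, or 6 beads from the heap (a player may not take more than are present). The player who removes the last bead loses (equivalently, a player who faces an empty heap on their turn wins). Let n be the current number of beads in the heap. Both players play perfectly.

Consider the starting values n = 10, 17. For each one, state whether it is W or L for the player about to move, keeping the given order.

10: W, 17: L

Use the standard recursion: the mover wins at a terminal position; elsewhere, the mover wins exactly when some move hands the opponent an L position.
n=0: no move; the opponent has just taken the last bead and therefore loses → W
n=1: →0(W) only, which is W, so L
n=2: →1(L), so W
n=3: →1(L), so W
n=4: →1(L), so W
n=5: →4(W), 3(W), 2(W) — all W, so L
n=6: →5(L), so W
n=7: →5(L), so W
n=8: →5(L), so W
n=9: →8(W), 7(W), 6(W), 3(W) — all W, so L
n=10: →9(L), so W
n=11: →9(L), so W
n=12: →9(L), so W
n=13: →12(W), 11(W), 10(W), 7(W) — all W, so L
n=14: →13(L), so W
n=15: →13(L), so W
n=16: →13(L), so W
n=17: →16(W), 15(W), 14(W), 11(W) — all W, so L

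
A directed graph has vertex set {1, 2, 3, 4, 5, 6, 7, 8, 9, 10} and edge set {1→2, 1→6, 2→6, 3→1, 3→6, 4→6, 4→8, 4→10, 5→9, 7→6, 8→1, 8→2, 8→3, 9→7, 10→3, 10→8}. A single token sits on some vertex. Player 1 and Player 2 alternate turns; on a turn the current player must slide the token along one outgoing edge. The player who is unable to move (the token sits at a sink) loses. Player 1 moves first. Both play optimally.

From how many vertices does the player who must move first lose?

3

Compute win/loss labels from the base case upward. A position with no move is L. Any other position is W if it can reach an L in one move, else L.
Every edge goes from a vertex to one that appears earlier in the order 6, 2, 1, 3, 7, 8, 10, 9, 5, 4, so processing vertices in that order labels each vertex after all of its successors.
6: no outgoing edge → L
2: reaches L-position 6 → W
1: reaches L-position 6 → W
3: reaches L-position 6 → W
7: reaches L-position 6 → W
8: only reaches 3(W), 1(W), 2(W), all W → L
10: reaches L-position 8 → W
9: only reaches 7(W), which is W → L
5: reaches L-position 9 → W
4: reaches L-position 8 → W
The L vertices are 6, 8, 9; that is 3 in all.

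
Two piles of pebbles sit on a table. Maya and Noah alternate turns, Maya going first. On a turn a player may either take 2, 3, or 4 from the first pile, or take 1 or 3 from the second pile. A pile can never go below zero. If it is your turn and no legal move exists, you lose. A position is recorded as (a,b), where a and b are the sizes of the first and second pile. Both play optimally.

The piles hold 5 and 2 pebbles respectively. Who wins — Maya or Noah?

Maya wins.

Compute win/loss labels from the base case upward. A position with no move is L. Any other position is W if it can reach an L in one move, else L.
No move ever increases a pile, so every position that can arise here has a ≤ 5 and b ≤ 2; it is enough to label the cells with 0 ≤ a ≤ 5 and 0 ≤ b ≤ 2.
Every move lowers a or b (never raises either), so fill the grid row by row in increasing a, and left to right within a row: each cell's successors are then already labelled.
      b=0  b=1  b=2
a=0:    L    W    L
a=1:    L    W    L
a=2:    W    L    W
a=3:    W    L    W
a=4:    W    W    W
a=5:    W    W    W
Cells with no legal move (terminal, hence L): (0,0), (1,0).
The remaining L cells, each justified by listing all of its moves:
(0,2): L (sole option (0,1)(W) is W)
(1,2): L (sole option (1,1)(W) is W)
(2,1): L (options (0,1)(W), (2,0)(W) are all W)
(3,1): L (options (1,1)(W), (0,1)(W), (3,0)(W) are all W)
Every other cell has at least one move into one of the L cells above, so it is W.
The starting position (5,2) is W: Maya should move to (1,2), handing over an L position.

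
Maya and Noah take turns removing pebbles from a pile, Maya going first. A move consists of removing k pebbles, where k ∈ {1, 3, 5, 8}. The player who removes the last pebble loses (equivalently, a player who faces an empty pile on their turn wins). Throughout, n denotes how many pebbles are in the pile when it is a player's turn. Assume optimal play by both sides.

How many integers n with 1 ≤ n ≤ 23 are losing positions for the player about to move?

8

Build the W/L table. Terminal = W. A non-terminal position is W if it has a move to some L; otherwise it is L.
n=0: no move; the opponent has just taken the last pebble and therefore loses → W
n=1: only reaches 0(W), which is W → L
n=2: reaches L-position 1 → W
n=3: only reaches 2(W), 0(W), all W → L
n=4: reaches L-position 3 → W
n=5: only reaches 4(W), 2(W), 0(W), all W → L
n=6: reaches L-position 5 → W
n=7: only reaches 6(W), 4(W), 2(W), all W → L
n=8: reaches L-position 7 → W
n=9: reaches L-position 1 → W
n=10: reaches L-position 7 → W
n=11: reaches L-position 3 → W
n=12: reaches L-position 7 → W
n=13: reaches L-position 5 → W
n=14: only reaches 13(W), 11(W), 9(W), 6(W), all W → L
n=15: reaches L-position 14 → W
n=16: only reaches 15(W), 13(W), 11(W), 8(W), all W → L
n=17: reaches L-position 16 → W
n=18: only reaches 17(W), 15(W), 13(W), 10(W), all W → L
n=19: reaches L-position 18 → W
n=20: only reaches 19(W), 17(W), 15(W), 12(W), all W → L
n=21: reaches L-position 20 → W
n=22: reaches L-position 14 → W
n=23: reaches L-position 20 → W
L entries with 1 ≤ n ≤ 23 (the range starts at n=1): n = 1, 3, 5, 7, 14, 16, 18, 20; that makes 8.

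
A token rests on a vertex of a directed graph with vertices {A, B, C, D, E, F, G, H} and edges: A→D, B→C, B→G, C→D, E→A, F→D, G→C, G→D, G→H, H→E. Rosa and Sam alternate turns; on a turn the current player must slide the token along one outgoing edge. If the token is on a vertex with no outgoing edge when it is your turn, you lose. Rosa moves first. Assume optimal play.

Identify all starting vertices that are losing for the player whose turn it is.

Classify positions by backward induction: terminal positions (no move available) are L. From any other position, the mover wins iff some move reaches an L.
Every edge goes from a vertex to one that appears earlier in the order D, A, E, H, C, G, B, F, so processing vertices in that order labels each vertex after all of its successors.
D: no outgoing edge → L
A: W (go to D, an L position)
E: L (sole option A(W) is W)
H: W (go to E, an L position)
C: W (go to D, an L position)
G: W (go to D, an L position)
B: L (options G(W), C(W) are all W)
F: W (go to D, an L position)
The losing starting vertices are exactly the entries labelled L in this table (3 of them).

B, D, E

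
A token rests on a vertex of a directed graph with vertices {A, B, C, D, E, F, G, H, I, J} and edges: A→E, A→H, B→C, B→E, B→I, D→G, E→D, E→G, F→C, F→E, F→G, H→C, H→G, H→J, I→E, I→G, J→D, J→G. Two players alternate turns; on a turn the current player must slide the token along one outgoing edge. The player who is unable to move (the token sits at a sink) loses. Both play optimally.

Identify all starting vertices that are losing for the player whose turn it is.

A, C, G

Use the standard recursion: the mover loses at a terminal position; elsewhere, the mover wins exactly when some move hands the opponent an L position.
Every edge goes from a vertex to one that appears earlier in the order G, C, D, E, F, J, H, I, B, A, so processing vertices in that order labels each vertex after all of its successors.
G: no outgoing edge → L
C: no outgoing edge → L
D: can move to G, which is L ⇒ W
E: can move to G, which is L ⇒ W
F: can move to C, which is L ⇒ W
J: can move to G, which is L ⇒ W
H: can move to C, which is L ⇒ W
I: can move to G, which is L ⇒ W
B: can move to C, which is L ⇒ W
A: moves to H(W), E(W); every one is W ⇒ L
The losing starting vertices are exactly the entries labelled L in this table (3 of them).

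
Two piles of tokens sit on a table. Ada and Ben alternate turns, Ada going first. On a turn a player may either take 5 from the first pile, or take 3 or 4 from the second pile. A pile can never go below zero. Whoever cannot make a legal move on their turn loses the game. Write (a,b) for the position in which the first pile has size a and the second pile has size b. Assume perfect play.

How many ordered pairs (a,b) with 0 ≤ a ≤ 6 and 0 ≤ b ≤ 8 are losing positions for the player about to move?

31

Classify positions by backward induction: terminal positions (no move available) are L. From any other position, the mover wins iff some move reaches an L.
Every move lowers a or b (never raises either), so fill the grid row by row in increasing a, and left to right within a row: each cell's successors are then already labelled.
      b=0  b=1  b=2  b=3  b=4  b=5  b=6  b=7  b=8
a=0:    L    L    L    W    W    W    W    L    L
a=1:    L    L    L    W    W    W    W    L    L
a=2:    L    L    L    W    W    W    W    L    L
a=3:    L    L    L    W    W    W    W    L    L
a=4:    L    L    L    W    W    W    W    L    L
a=5:    W    W    W    L    L    L    W    W    W
a=6:    W    W    W    L    L    L    W    W    W
Cells with no legal move (terminal, hence L): (0,0), (0,1), (0,2), (1,0), (1,1), (1,2), (2,0), (2,1), (2,2), (3,0), (3,1), (3,2), (4,0), (4,1), (4,2).
The remaining L cells, each justified by listing all of its moves:
(0,7): →(0,4)(W), (0,3)(W) — all W, so L
(0,8): →(0,5)(W), (0,4)(W) — all W, so L
(1,7): →(1,4)(W), (1,3)(W) — all W, so L
(1,8): →(1,5)(W), (1,4)(W) — all W, so L
(2,7): →(2,4)(W), (2,3)(W) — all W, so L
(2,8): →(2,5)(W), (2,4)(W) — all W, so L
(3,7): →(3,4)(W), (3,3)(W) — all W, so L
(3,8): →(3,5)(W), (3,4)(W) — all W, so L
(4,7): →(4,4)(W), (4,3)(W) — all W, so L
(4,8): →(4,5)(W), (4,4)(W) — all W, so L
(5,3): →(0,3)(W), (5,0)(W) — all W, so L
(5,4): →(0,4)(W), (5,1)(W), (5,0)(W) — all W, so L
(5,5): →(0,5)(W), (5,2)(W), (5,1)(W) — all W, so L
(6,3): →(1,3)(W), (6,0)(W) — all W, so L
(6,4): →(1,4)(W), (6,1)(W), (6,0)(W) — all W, so L
(6,5): →(1,5)(W), (6,2)(W), (6,1)(W) — all W, so L
Every other cell has at least one move into one of the L cells above, so it is W.
L cells per row: a=0: 5, a=1: 5, a=2: 5, a=3: 5, a=4: 5, a=5: 3, a=6: 3; total 31.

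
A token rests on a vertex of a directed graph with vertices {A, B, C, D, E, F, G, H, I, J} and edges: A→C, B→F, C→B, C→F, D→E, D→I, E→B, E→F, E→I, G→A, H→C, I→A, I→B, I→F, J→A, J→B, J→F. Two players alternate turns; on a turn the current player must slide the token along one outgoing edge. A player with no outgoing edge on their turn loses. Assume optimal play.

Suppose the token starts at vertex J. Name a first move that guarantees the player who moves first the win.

Build the W/L table. Terminal = L. A non-terminal position is W if it has a move to some L; otherwise it is L.
Every edge goes from a vertex to one that appears earlier in the order F, B, C, A, I, E, G, D, J, H, so processing vertices in that order labels each vertex after all of its successors.
F: no outgoing edge → L
B: can move to F, which is L ⇒ W
C: can move to F, which is L ⇒ W
A: the only move is to C(W), a W ⇒ L
I: can move to A, which is L ⇒ W
E: can move to F, which is L ⇒ W
G: can move to A, which is L ⇒ W
D: moves to E(W), I(W); every one is W ⇒ L
J: can move to A, which is L ⇒ W
H: the only move is to C(W), a W ⇒ L
From J, the L positions reachable in one move are: A, F. Any move reaching one of these is winning.

Move to A.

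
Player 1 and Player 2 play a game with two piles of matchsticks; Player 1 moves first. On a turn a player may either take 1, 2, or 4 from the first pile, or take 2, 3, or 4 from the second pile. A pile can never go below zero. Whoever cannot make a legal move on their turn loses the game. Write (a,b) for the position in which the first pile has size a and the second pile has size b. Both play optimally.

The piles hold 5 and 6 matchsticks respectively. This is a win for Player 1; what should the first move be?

Move to (3,6).

Work bottom-up. With no move the player to move loses. Otherwise the position is W if at least one move leads to an L position for the opponent, and L if every move leads to a W.
No move ever increases a pile, so every position that can arise here has a ≤ 5 and b ≤ 6; it is enough to label the cells with 0 ≤ a ≤ 5 and 0 ≤ b ≤ 6.
Every move lowers a or b (never raises either), so fill the grid row by row in increasing a, and left to right within a row: each cell's successors are then already labelled.
      b=0  b=1  b=2  b=3  b=4  b=5  b=6
a=0:    L    L    W    W    W    W    L
a=1:    W    W    L    L    W    W    W
a=2:    W    W    W    W    L    L    W
a=3:    L    L    W    W    W    W    L
a=4:    W    W    L    L    W    W    W
a=5:    W    W    W    W    L    L    W
Cells with no legal move (terminal, hence L): (0,0), (0,1).
The remaining L cells, each justified by listing all of its moves:
(0,6): L (options (0,4)(W), (0,3)(W), (0,2)(W) are all W)
(1,2): L (options (0,2)(W), (1,0)(W) are all W)
(1,3): L (options (0,3)(W), (1,1)(W), (1,0)(W) are all W)
(2,4): L (options (1,4)(W), (0,4)(W), (2,2)(W), (2,1)(W), (2,0)(W) are all W)
(2,5): L (options (1,5)(W), (0,5)(W), (2,3)(W), (2,2)(W), (2,1)(W) are all W)
(3,0): L (options (2,0)(W), (1,0)(W) are all W)
(3,1): L (options (2,1)(W), (1,1)(W) are all W)
(3,6): L (options (2,6)(W), (1,6)(W), (3,4)(W), (3,3)(W), (3,2)(W) are all W)
(4,2): L (options (3,2)(W), (2,2)(W), (0,2)(W), (4,0)(W) are all W)
(4,3): L (options (3,3)(W), (2,3)(W), (0,3)(W), (4,1)(W), (4,0)(W) are all W)
(5,4): L (options (4,4)(W), (3,4)(W), (1,4)(W), (5,2)(W), (5,1)(W), (5,0)(W) are all W)
(5,5): L (options (4,5)(W), (3,5)(W), (1,5)(W), (5,3)(W), (5,2)(W), (5,1)(W) are all W)
Every other cell has at least one move into one of the L cells above, so it is W.
From (5,6), the L positions reachable in one move are: (3,6), (5,4). Any move reaching one of these is winning.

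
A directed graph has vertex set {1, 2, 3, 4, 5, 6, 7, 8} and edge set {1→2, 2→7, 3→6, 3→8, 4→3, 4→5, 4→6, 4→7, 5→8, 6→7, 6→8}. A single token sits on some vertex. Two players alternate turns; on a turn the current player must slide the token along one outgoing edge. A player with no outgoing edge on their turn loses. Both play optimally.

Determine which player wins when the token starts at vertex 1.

Compute win/loss labels from the base case upward. A position with no move is L. Any other position is W if it can reach an L in one move, else L.
Every edge goes from a vertex to one that appears earlier in the order 8, 7, 6, 3, 2, 1, 5, 4, so processing vertices in that order labels each vertex after all of its successors.
8: no outgoing edge → L
7: no outgoing edge → L
6: W (go to 7, an L position)
3: W (go to 8, an L position)
2: W (go to 7, an L position)
1: L (sole option 2(W) is W)
5: W (go to 8, an L position)
4: W (go to 7, an L position)
Every move from 1 reaches a W position, so the mover loses.

The second player wins.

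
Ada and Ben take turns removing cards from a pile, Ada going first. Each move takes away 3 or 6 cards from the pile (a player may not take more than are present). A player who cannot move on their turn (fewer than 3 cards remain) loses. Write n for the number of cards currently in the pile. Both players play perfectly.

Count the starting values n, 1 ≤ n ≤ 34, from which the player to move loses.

Build the W/L table. Terminal = L. A non-terminal position is W if it has a move to some L; otherwise it is L.
n=0: no move → L
n=1: no move → L
n=2: no move → L
n=3: W (go to 0, an L position)
n=4: W (go to 1, an L position)
n=5: W (go to 2, an L position)
n=6: W (go to 0, an L position)
n=7: W (go to 1, an L position)
n=8: W (go to 2, an L position)
n=9: L (options 6(W), 3(W) are all W)
n=10: L (options 7(W), 4(W) are all W)
n=11: L (options 8(W), 5(W) are all W)
n=12: W (go to 9, an L position)
n=13: W (go to 10, an L position)
n=14: W (go to 11, an L position)
n=15: W (go to 9, an L position)
n=16: W (go to 10, an L position)
n=17: W (go to 11, an L position)
n=18: L (options 15(W), 12(W) are all W)
n=19: L (options 16(W), 13(W) are all W)
n=20: L (options 17(W), 14(W) are all W)
n=21: W (go to 18, an L position)
n=22: W (go to 19, an L position)
n=23: W (go to 20, an L position)
n=24: W (go to 18, an L position)
n=25: W (go to 19, an L position)
n=26: W (go to 20, an L position)
n=27: L (options 24(W), 21(W) are all W)
n=28: L (options 25(W), 22(W) are all W)
n=29: L (options 26(W), 23(W) are all W)
n=30: W (go to 27, an L position)
n=31: W (go to 28, an L position)
n=32: W (go to 29, an L position)
n=33: W (go to 27, an L position)
n=34: W (go to 28, an L position)
L entries with 1 ≤ n ≤ 34 (n=0 is outside the asked range and is not counted): n = 1, 2, 9, 10, 11, 18, 19, 20, 27, 28, 29; that makes 11.

11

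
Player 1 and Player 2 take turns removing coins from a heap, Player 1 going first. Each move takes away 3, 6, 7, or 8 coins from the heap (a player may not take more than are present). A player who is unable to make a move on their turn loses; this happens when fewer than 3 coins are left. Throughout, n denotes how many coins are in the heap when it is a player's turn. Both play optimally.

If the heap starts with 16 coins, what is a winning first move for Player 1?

Remove 3, leaving 13.

Use the standard recursion: the mover loses at a terminal position; elsewhere, the mover wins exactly when some move hands the opponent an L position.
n=0: no move → L
n=1: no move → L
n=2: no move → L
n=3: →0(L), so W
n=4: →1(L), so W
n=5: →2(L), so W
n=6: →0(L), so W
n=7: →1(L), so W
n=8: →2(L), so W
n=9: →2(L), so W
n=10: →2(L), so W
n=11: →8(W), 5(W), 4(W), 3(W) — all W, so L
n=12: →9(W), 6(W), 5(W), 4(W) — all W, so L
n=13: →10(W), 7(W), 6(W), 5(W) — all W, so L
n=14: →11(L), so W
n=15: →12(L), so W
n=16: →13(L), so W
From 16, the L positions reachable in one move are: 13.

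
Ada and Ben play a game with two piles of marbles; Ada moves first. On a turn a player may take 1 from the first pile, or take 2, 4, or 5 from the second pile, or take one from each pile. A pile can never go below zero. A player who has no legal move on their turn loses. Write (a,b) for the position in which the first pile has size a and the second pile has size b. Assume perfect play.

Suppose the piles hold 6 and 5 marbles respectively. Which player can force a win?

Work bottom-up. With no move the player to move loses. Otherwise the position is W if at least one move leads to an L position for the opponent, and L if every move leads to a W.
No move ever increases a pile, so every position that can arise here has a ≤ 6 and b ≤ 5; it is enough to label the cells with 0 ≤ a ≤ 6 and 0 ≤ b ≤ 5.
Every move lowers a or b (never raises either), so fill the grid row by row in increasing a, and left to right within a row: each cell's successors are then already labelled.
      b=0  b=1  b=2  b=3  b=4  b=5
a=0:    L    L    W    W    W    W
a=1:    W    W    W    L    L    W
a=2:    L    L    W    W    W    W
a=3:    W    W    W    L    L    W
a=4:    L    L    W    W    W    W
a=5:    W    W    W    L    L    W
a=6:    L    L    W    W    W    W
Cells with no legal move (terminal, hence L): (0,0), (0,1).
The remaining L cells, each justified by listing all of its moves:
(1,3): only reaches (0,3)(W), (1,1)(W), (0,2)(W), all W → L
(1,4): only reaches (0,4)(W), (1,2)(W), (1,0)(W), (0,3)(W), all W → L
(2,0): only reaches (1,0)(W), which is W → L
(2,1): only reaches (1,1)(W), (1,0)(W), all W → L
(3,3): only reaches (2,3)(W), (3,1)(W), (2,2)(W), all W → L
(3,4): only reaches (2,4)(W), (3,2)(W), (3,0)(W), (2,3)(W), all W → L
(4,0): only reaches (3,0)(W), which is W → L
(4,1): only reaches (3,1)(W), (3,0)(W), all W → L
(5,3): only reaches (4,3)(W), (5,1)(W), (4,2)(W), all W → L
(5,4): only reaches (4,4)(W), (5,2)(W), (5,0)(W), (4,3)(W), all W → L
(6,0): only reaches (5,0)(W), which is W → L
(6,1): only reaches (5,1)(W), (5,0)(W), all W → L
Every other cell has at least one move into one of the L cells above, so it is W.
The starting position (6,5) is W: Ada should move to (6,1), handing over an L position.

Ada wins.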